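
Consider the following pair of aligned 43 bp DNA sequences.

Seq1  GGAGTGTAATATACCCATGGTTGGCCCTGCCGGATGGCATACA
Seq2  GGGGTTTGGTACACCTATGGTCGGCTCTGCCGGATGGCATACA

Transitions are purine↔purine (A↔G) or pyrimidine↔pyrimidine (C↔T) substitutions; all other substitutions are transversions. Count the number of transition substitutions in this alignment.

7

Differing sites — 3:A/G (Ti); 6:G/T (Tv); 8:A/G (Ti); 9:A/G (Ti); 12:T/C (Ti); 16:C/T (Ti); 22:T/C (Ti); 26:C/T (Ti).
Of the 8 differences, 7 transitions and 1 transversion, so the answer is 7.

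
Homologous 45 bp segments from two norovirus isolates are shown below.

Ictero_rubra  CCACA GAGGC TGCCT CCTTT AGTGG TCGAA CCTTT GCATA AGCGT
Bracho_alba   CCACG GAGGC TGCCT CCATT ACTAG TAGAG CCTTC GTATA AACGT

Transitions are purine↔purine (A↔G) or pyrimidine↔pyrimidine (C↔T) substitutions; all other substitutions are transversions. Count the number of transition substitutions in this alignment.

Differing sites — 5:A/G (Ti); 18:T/A (Tv); 22:G/C (Tv); 24:G/A (Ti); 27:C/A (Tv); 30:A/G (Ti); 35:T/C (Ti); 37:C/T (Ti); 42:G/A (Ti).
Of the 9 differences, 6 transitions and 3 transversions, so the answer is 6.

6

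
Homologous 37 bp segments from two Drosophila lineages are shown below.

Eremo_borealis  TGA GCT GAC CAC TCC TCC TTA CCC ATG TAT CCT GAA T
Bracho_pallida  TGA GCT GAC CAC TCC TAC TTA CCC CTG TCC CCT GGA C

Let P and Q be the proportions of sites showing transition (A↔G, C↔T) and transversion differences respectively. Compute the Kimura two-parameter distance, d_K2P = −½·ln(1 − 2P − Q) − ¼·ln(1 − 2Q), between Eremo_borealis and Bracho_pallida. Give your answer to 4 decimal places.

0.1836

Differing sites — 17:C/A (Tv); 25:A/C (Tv); 29:A/C (Tv); 30:T/C (Ti); 35:A/G (Ti); 37:T/C (Ti).
Of the 6 differences, 3 transitions and 3 transversions over 37 sites: P = 3/37 = 0.081081, Q = 3/37 = 0.081081.
d = −0.5·ln(0.756757) − 0.25·ln(0.837838) = −0.5·(-0.278713) − 0.25·(-0.176931) = 0.1836.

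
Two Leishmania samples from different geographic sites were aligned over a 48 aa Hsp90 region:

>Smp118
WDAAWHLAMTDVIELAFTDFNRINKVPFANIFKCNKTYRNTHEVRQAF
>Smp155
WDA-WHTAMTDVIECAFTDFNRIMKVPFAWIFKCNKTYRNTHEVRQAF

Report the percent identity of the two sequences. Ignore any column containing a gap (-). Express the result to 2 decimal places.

91.49%

Excluding the 1 gap column leaves 47 comparable sites.
Differing sites — 7:L/T; 15:L/C; 24:N/M; 30:N/W.
43 of the 47 comparable sites match, so the percent identity is 43/47 × 100 = 91.49%.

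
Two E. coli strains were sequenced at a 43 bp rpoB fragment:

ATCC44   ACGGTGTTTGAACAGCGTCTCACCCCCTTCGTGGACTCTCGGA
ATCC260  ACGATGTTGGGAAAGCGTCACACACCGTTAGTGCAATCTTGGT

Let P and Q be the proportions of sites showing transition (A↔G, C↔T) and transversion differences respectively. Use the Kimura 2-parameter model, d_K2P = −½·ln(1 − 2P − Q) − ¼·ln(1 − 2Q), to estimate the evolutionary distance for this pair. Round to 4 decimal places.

0.3501

The sequences differ at positions 4 (G/A, transition), 9 (T/G, transversion), 11 (A/G, transition), 13 (C/A, transversion), 20 (T/A, transversion), 24 (C/A, transversion), 27 (C/G, transversion), 30 (C/A, transversion), 34 (G/C, transversion), 36 (C/A, transversion), 40 (C/T, transition), 43 (A/T, transversion).
Of the 12 differences, 3 transitions and 9 transversions over 43 sites: P = 3/43 = 0.069767, Q = 9/43 = 0.209302.
d = −0.5·ln(0.651164) − 0.25·ln(0.581396) = −0.5·(-0.428994) − 0.25·(-0.542323) = 0.3501.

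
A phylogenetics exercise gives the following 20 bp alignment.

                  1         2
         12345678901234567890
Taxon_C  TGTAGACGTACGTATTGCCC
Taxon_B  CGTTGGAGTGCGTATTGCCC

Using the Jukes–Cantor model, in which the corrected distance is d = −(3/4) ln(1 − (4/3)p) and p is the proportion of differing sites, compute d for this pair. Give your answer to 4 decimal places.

0.3041

The sequences differ at positions 1 (T/C), 4 (A/T), 6 (A/G), 7 (C/A), 10 (A/G).
p = 5/20 = 0.250000.
d = −0.75 · ln(1 − (4/3)·0.250000) = −0.75 · ln(0.666667) = −0.75 · (-0.405465) = 0.3041.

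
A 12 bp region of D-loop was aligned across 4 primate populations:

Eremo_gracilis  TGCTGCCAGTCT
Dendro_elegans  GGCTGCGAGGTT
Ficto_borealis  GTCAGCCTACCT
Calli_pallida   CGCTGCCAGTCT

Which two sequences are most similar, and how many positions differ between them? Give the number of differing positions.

Pairwise Hamming distances:
  Eremo_gracilis vs Dendro_elegans: 4
  Eremo_gracilis vs Ficto_borealis: 6
  Eremo_gracilis vs Calli_pallida: 1
  Dendro_elegans vs Ficto_borealis: 7
  Dendro_elegans vs Calli_pallida: 4
  Ficto_borealis vs Calli_pallida: 6
The smallest is 1, between Eremo_gracilis and Calli_pallida.

1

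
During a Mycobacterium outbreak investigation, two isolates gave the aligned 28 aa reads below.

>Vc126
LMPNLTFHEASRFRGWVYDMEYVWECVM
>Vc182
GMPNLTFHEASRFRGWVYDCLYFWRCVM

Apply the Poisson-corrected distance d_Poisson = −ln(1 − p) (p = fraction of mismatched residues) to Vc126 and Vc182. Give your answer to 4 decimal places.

0.1967

The sequences differ at positions 1 (L/G), 20 (M/C), 21 (E/L), 23 (V/F), 25 (E/R).
p = 5/28 = 0.178571.
d = −ln(1 − 0.178571) = −ln(0.821429) = 0.1967.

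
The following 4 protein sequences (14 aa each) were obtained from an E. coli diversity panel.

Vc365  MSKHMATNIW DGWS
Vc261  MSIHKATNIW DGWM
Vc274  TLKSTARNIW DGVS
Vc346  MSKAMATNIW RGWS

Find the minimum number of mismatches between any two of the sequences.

Pairwise Hamming distances:
  Vc365 vs Vc261: 3
  Vc365 vs Vc274: 6
  Vc365 vs Vc346: 2
  Vc261 vs Vc274: 8
  Vc261 vs Vc346: 5
  Vc274 vs Vc346: 7
The smallest is 2, between Vc365 and Vc346.

2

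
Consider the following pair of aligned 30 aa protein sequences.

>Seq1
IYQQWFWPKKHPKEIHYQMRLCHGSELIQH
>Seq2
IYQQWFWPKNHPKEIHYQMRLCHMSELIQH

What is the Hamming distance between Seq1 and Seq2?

Mismatches occur at site 10 (K→N), site 24 (G→M).
That gives 2 mismatches out of 30 aligned sites, so the Hamming distance is 2.

2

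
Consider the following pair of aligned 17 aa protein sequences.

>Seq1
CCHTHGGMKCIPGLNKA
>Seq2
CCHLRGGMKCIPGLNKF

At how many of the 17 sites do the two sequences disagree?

The sequences differ at positions 4 (T/L), 5 (H/R), 17 (A/F).
That gives 3 mismatches out of 17 aligned sites, so the Hamming distance is 3.

3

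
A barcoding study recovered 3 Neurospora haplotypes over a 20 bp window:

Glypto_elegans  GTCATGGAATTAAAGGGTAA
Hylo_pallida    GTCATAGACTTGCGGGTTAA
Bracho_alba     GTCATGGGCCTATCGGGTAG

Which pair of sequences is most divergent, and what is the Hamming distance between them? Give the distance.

8

Pairwise Hamming distances:
  Glypto_elegans vs Hylo_pallida: 6
  Glypto_elegans vs Bracho_alba: 6
  Hylo_pallida vs Bracho_alba: 8
The largest is 8, between Hylo_pallida and Bracho_alba.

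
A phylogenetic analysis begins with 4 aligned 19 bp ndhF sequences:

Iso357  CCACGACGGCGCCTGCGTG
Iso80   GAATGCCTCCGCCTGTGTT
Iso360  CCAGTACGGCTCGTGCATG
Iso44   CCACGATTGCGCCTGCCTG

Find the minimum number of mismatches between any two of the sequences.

3

Pairwise Hamming distances:
  Iso357 vs Iso80: 8
  Iso357 vs Iso360: 5
  Iso357 vs Iso44: 3
  Iso80 vs Iso360: 12
  Iso80 vs Iso44: 9
  Iso360 vs Iso44: 7
The smallest is 3, between Iso357 and Iso44.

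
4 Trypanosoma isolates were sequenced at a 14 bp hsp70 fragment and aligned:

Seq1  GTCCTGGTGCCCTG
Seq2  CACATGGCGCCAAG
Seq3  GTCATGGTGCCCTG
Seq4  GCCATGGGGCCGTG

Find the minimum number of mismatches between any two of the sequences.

1

Pairwise Hamming distances:
  Seq1 vs Seq2: 6
  Seq1 vs Seq3: 1
  Seq1 vs Seq4: 4
  Seq2 vs Seq3: 5
  Seq2 vs Seq4: 5
  Seq3 vs Seq4: 3
The smallest is 1, between Seq1 and Seq3.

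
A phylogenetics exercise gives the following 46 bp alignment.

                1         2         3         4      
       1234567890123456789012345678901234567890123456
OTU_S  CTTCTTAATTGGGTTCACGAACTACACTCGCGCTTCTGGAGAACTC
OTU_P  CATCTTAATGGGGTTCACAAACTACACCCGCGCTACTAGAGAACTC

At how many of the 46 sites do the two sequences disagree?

6

Differing sites — 2:T/A; 10:T/G; 19:G/A; 28:T/C; 35:T/A; 38:G/A.
That gives 6 mismatches out of 46 aligned sites, so the Hamming distance is 6.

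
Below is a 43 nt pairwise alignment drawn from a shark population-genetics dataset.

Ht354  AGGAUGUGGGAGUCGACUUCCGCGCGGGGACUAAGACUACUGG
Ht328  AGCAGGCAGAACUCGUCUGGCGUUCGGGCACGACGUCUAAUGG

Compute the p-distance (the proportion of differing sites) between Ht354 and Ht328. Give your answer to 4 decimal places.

Differing sites — 3:G/C; 5:U/G; 7:U/C; 8:G/A; 10:G/A; 12:G/C; 16:A/U; 19:U/G; 20:C/G; 23:C/U; 24:G/U; 29:G/C; 32:U/G; 34:A/C; 36:A/U; 40:C/A.
There are 16 differences over 43 sites, so p = 16/43 = 0.3721.

0.3721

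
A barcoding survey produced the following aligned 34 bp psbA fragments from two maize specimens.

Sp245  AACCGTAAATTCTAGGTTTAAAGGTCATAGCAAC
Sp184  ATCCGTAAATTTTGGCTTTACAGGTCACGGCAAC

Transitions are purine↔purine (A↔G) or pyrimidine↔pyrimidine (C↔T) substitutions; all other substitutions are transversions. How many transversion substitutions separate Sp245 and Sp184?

Mismatches occur at site 2 (A/T, transversion), site 12 (C/T, transition), site 14 (A/G, transition), site 16 (G/C, transversion), site 21 (A/C, transversion), site 28 (T/C, transition), site 29 (A/G, transition).
Of the 7 differences, 4 transitions and 3 transversions, so the answer is 3.

3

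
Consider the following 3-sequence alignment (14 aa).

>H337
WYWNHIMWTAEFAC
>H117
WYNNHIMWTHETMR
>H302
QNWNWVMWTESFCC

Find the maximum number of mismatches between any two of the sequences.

Pairwise Hamming distances:
  H337 vs H117: 5
  H337 vs H302: 7
  H117 vs H302: 10
The largest is 10, between H117 and H302.

10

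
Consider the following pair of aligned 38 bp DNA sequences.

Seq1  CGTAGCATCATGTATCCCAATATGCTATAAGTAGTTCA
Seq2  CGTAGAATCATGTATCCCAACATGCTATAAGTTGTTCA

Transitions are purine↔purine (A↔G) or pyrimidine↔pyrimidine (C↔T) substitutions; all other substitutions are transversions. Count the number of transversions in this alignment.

The sequences differ at positions 6 (C/A, transversion), 21 (T/C, transition), 33 (A/T, transversion).
Of the 3 differences, 1 transition and 2 transversions, so the answer is 2.

2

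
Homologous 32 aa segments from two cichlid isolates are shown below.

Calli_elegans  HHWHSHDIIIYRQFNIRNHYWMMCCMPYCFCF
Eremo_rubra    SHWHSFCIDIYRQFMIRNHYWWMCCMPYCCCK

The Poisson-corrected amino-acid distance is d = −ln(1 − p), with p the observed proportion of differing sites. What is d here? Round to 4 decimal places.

0.2877

The sequences differ at positions 1 (H/S), 6 (H/F), 7 (D/C), 9 (I/D), 15 (N/M), 22 (M/W), 30 (F/C), 32 (F/K).
p = 8/32 = 0.250000.
d = −ln(1 − 0.250000) = −ln(0.750000) = 0.2877.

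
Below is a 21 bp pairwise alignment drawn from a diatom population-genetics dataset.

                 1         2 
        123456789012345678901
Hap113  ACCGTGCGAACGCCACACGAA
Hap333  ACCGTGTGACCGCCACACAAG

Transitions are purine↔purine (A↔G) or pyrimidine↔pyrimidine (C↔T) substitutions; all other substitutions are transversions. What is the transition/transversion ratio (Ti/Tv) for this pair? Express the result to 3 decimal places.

3.000

The sequences differ at positions 7 (C/T, transition), 10 (A/C, transversion), 19 (G/A, transition), 21 (A/G, transition).
Of the 4 differences, 3 transitions and 1 transversion, so Ti/Tv = 3/1 = 3.000.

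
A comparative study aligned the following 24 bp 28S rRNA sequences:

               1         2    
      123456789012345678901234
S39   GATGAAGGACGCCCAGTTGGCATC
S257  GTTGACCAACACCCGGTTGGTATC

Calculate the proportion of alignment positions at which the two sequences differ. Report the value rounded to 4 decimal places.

0.2917

Mismatches occur at site 2 (A↔T), site 6 (A↔C), site 7 (G↔C), site 8 (G↔A), site 11 (G↔A), site 15 (A↔G), site 21 (C↔T).
There are 7 differences over 24 sites, so p = 7/24 = 0.2917.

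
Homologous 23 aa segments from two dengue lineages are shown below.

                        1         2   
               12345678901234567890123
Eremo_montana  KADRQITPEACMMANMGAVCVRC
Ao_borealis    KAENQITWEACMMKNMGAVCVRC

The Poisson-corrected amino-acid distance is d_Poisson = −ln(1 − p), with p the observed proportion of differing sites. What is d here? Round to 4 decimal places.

The sequences differ at positions 3 (D/E), 4 (R/N), 8 (P/W), 14 (A/K).
p = 4/23 = 0.173913.
d = −ln(1 − 0.173913) = −ln(0.826087) = 0.1911.

0.1911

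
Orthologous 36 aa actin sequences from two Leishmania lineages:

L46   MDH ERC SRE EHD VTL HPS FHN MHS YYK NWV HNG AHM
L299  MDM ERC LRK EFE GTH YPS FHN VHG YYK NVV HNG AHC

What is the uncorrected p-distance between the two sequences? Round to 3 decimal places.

0.333

Differing sites — 3:H/M; 7:S/L; 9:E/K; 11:H/F; 12:D/E; 13:V/G; 15:L/H; 16:H/Y; 22:M/V; 24:S/G; 29:W/V; 36:M/C.
There are 12 differences over 36 sites, so p = 12/36 = 0.333.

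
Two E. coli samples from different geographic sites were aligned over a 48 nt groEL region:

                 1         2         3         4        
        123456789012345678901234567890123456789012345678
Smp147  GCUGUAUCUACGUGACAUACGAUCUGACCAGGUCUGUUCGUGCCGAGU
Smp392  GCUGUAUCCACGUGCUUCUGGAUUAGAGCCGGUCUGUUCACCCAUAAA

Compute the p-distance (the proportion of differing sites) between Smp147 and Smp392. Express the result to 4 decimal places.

0.3750

The sequences differ at positions 9 (U/C), 15 (A/C), 16 (C/U), 17 (A/U), 18 (U/C), 19 (A/U), 20 (C/G), 24 (C/U), 25 (U/A), 28 (C/G), 30 (A/C), 40 (G/A), 41 (U/C), 42 (G/C), 44 (C/A), 45 (G/U), 47 (G/A), 48 (U/A).
There are 18 differences over 48 sites, so p = 18/48 = 0.3750.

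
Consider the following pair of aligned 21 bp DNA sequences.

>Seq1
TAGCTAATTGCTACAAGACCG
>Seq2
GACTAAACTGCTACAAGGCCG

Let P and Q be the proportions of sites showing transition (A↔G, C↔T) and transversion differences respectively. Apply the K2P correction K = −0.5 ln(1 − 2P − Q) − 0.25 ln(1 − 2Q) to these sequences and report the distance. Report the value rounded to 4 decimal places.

0.3639

The sequences differ at positions 1 (T/G, transversion), 3 (G/C, transversion), 4 (C/T, transition), 5 (T/A, transversion), 8 (T/C, transition), 18 (A/G, transition).
Of the 6 differences, 3 transitions and 3 transversions over 21 sites: P = 3/21 = 0.142857, Q = 3/21 = 0.142857.
d = −0.5·ln(0.571429) − 0.25·ln(0.714286) = −0.5·(-0.559615) − 0.25·(-0.336472) = 0.3639.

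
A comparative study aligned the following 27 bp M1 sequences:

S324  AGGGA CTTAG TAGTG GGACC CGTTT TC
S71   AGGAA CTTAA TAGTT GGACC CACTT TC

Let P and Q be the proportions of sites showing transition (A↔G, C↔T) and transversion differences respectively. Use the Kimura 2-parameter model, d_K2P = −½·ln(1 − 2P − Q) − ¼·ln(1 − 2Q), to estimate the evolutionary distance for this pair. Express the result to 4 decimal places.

0.2220

Differing sites — 4:G/A (Ti); 10:G/A (Ti); 15:G/T (Tv); 22:G/A (Ti); 23:T/C (Ti).
Of the 5 differences, 4 transitions and 1 transversion over 27 sites: P = 4/27 = 0.148148, Q = 1/27 = 0.037037.
d = −0.5·ln(0.666667) − 0.25·ln(0.925926) = −0.5·(-0.405465) − 0.25·(-0.076961) = 0.2220.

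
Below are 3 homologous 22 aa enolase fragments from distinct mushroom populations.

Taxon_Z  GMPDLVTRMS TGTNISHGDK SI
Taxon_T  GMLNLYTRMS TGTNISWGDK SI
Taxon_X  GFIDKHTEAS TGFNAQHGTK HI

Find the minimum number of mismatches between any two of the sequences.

4

Pairwise Hamming distances:
  Taxon_Z vs Taxon_T: 4
  Taxon_Z vs Taxon_X: 11
  Taxon_T vs Taxon_X: 13
The smallest is 4, between Taxon_Z and Taxon_T.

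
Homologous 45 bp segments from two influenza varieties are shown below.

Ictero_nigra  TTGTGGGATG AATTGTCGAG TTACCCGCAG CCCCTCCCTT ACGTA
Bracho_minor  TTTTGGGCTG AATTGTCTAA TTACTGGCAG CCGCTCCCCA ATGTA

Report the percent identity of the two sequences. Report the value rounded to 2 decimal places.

The sequences differ at positions 3 (G/T), 8 (A/C), 18 (G/T), 20 (G/A), 25 (C/T), 26 (C/G), 33 (C/G), 39 (T/C), 40 (T/A), 42 (C/T).
35 of the 45 sites match, so the percent identity is 35/45 × 100 = 77.78%.

77.78%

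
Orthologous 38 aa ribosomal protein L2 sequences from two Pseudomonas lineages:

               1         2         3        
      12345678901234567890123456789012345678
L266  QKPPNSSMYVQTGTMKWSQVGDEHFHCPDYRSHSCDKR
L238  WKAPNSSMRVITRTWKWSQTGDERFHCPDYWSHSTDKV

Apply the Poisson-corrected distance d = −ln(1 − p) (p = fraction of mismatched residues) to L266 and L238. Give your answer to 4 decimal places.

0.3417

Differing sites — 1:Q/W; 3:P/A; 9:Y/R; 11:Q/I; 13:G/R; 15:M/W; 20:V/T; 24:H/R; 31:R/W; 35:C/T; 38:R/V.
p = 11/38 = 0.289474.
d = −ln(1 − 0.289474) = −ln(0.710526) = 0.3417.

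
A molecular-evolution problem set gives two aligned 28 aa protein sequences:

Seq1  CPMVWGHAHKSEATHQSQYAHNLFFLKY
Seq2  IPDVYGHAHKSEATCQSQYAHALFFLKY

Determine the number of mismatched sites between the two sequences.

5

The sequences differ at positions 1 (C/I), 3 (M/D), 5 (W/Y), 15 (H/C), 22 (N/A).
That gives 5 mismatches out of 28 aligned sites, so the Hamming distance is 5.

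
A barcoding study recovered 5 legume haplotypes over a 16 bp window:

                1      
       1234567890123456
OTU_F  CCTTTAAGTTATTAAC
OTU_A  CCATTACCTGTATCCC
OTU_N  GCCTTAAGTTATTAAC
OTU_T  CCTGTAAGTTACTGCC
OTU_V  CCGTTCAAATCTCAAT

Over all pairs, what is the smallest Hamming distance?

Pairwise Hamming distances:
  OTU_F vs OTU_A: 8
  OTU_F vs OTU_N: 2
  OTU_F vs OTU_T: 4
  OTU_F vs OTU_V: 7
  OTU_A vs OTU_N: 9
  OTU_A vs OTU_T: 8
  OTU_A vs OTU_V: 12
  OTU_N vs OTU_T: 6
  OTU_N vs OTU_V: 8
  OTU_T vs OTU_V: 11
The smallest is 2, between OTU_F and OTU_N.

2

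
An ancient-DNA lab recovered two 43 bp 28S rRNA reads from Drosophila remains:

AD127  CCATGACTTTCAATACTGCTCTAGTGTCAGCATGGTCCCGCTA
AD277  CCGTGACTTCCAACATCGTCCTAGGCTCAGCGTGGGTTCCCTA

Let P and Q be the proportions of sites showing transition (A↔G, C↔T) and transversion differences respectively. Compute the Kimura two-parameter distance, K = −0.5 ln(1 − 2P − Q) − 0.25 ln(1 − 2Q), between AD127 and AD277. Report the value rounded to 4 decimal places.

0.4598

Mismatches occur at site 3 (A→G, transition), site 10 (T→C, transition), site 14 (T→C, transition), site 16 (C→T, transition), site 17 (T→C, transition), site 19 (C→T, transition), site 20 (T→C, transition), site 25 (T→G, transversion), site 26 (G→C, transversion), site 32 (A→G, transition), site 36 (T→G, transversion), site 37 (C→T, transition), site 38 (C→T, transition), site 40 (G→C, transversion).
Of the 14 differences, 10 transitions and 4 transversions over 43 sites: P = 10/43 = 0.232558, Q = 4/43 = 0.093023.
d = −0.5·ln(0.441861) − 0.25·ln(0.813954) = −0.5·(-0.816760) − 0.25·(-0.205851) = 0.4598.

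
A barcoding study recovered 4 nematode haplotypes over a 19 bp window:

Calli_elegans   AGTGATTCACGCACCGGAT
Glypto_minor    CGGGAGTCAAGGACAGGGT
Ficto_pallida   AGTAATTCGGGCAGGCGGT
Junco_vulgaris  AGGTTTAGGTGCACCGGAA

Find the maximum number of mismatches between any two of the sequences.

12

Pairwise Hamming distances:
  Calli_elegans vs Glypto_minor: 7
  Calli_elegans vs Ficto_pallida: 7
  Calli_elegans vs Junco_vulgaris: 8
  Glypto_minor vs Ficto_pallida: 10
  Glypto_minor vs Junco_vulgaris: 12
  Ficto_pallida vs Junco_vulgaris: 11
The largest is 12, between Glypto_minor and Junco_vulgaris.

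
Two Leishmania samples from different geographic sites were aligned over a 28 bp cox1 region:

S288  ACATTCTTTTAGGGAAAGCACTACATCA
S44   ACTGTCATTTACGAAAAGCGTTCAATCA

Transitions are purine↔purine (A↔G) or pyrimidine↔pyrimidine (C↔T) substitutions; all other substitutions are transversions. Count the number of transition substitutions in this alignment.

The sequences differ at positions 3 (A/T, transversion), 4 (T/G, transversion), 7 (T/A, transversion), 12 (G/C, transversion), 14 (G/A, transition), 20 (A/G, transition), 21 (C/T, transition), 23 (A/C, transversion), 24 (C/A, transversion).
Of the 9 differences, 3 transitions and 6 transversions, so the answer is 3.

3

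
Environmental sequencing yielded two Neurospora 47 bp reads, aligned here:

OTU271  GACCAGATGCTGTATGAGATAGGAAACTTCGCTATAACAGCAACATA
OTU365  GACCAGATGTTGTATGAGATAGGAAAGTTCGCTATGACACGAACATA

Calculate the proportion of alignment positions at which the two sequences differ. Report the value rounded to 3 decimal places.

Differing sites — 10:C/T; 27:C/G; 36:A/G; 40:G/C; 41:C/G.
There are 5 differences over 47 sites, so p = 5/47 = 0.106.

0.106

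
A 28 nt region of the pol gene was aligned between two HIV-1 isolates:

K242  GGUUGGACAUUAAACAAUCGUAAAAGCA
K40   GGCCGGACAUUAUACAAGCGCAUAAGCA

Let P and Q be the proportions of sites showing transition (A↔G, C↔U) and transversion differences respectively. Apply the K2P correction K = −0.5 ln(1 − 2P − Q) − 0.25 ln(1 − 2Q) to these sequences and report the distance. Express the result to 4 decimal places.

0.2542

Mismatches occur at site 3 (U→C, transition), site 4 (U→C, transition), site 13 (A→U, transversion), site 18 (U→G, transversion), site 21 (U→C, transition), site 23 (A→U, transversion).
Of the 6 differences, 3 transitions and 3 transversions over 28 sites: P = 3/28 = 0.107143, Q = 3/28 = 0.107143.
d = −0.5·ln(0.678571) − 0.25·ln(0.785714) = −0.5·(-0.387766) − 0.25·(-0.241162) = 0.2542.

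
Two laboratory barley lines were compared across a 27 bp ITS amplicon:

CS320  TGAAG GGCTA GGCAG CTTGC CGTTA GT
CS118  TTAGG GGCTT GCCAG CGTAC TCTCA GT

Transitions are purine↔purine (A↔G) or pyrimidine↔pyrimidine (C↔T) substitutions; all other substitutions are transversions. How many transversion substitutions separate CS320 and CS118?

5

Differing sites — 2:G/T (Tv); 4:A/G (Ti); 10:A/T (Tv); 12:G/C (Tv); 17:T/G (Tv); 19:G/A (Ti); 21:C/T (Ti); 22:G/C (Tv); 24:T/C (Ti).
Of the 9 differences, 4 transitions and 5 transversions, so the answer is 5.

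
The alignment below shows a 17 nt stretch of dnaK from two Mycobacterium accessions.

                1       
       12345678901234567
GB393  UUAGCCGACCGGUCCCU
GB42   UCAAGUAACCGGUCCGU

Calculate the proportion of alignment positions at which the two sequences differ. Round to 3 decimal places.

The sequences differ at positions 2 (U/C), 4 (G/A), 5 (C/G), 6 (C/U), 7 (G/A), 16 (C/G).
There are 6 differences over 17 sites, so p = 6/17 = 0.353.

0.353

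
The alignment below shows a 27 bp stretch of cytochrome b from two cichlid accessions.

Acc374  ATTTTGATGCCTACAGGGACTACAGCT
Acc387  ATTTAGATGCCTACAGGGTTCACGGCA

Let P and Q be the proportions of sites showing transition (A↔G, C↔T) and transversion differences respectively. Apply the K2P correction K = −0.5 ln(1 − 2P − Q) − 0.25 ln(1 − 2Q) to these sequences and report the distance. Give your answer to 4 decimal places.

0.2656

The sequences differ at positions 5 (T/A, transversion), 19 (A/T, transversion), 20 (C/T, transition), 21 (T/C, transition), 24 (A/G, transition), 27 (T/A, transversion).
Of the 6 differences, 3 transitions and 3 transversions over 27 sites: P = 3/27 = 0.111111, Q = 3/27 = 0.111111.
d = −0.5·ln(0.666667) − 0.25·ln(0.777778) = −0.5·(-0.405465) − 0.25·(-0.251314) = 0.2656.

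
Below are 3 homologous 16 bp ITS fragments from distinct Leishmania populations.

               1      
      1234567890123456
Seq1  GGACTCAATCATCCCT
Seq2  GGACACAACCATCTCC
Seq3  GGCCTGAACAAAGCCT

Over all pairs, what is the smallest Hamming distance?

4

Pairwise Hamming distances:
  Seq1 vs Seq2: 4
  Seq1 vs Seq3: 6
  Seq2 vs Seq3: 8
The smallest is 4, between Seq1 and Seq2.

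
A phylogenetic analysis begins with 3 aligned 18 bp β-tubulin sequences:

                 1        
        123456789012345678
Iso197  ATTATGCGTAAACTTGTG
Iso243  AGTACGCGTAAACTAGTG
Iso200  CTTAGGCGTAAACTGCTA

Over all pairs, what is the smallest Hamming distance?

3

Pairwise Hamming distances:
  Iso197 vs Iso243: 3
  Iso197 vs Iso200: 5
  Iso243 vs Iso200: 6
The smallest is 3, between Iso197 and Iso243.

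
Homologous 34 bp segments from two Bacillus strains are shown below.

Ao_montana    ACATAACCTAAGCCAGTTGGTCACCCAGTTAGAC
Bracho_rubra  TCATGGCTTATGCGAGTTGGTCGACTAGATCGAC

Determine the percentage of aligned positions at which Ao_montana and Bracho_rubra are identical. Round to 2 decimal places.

67.65%

Differing sites — 1:A/T; 5:A/G; 6:A/G; 8:C/T; 11:A/T; 14:C/G; 23:A/G; 24:C/A; 26:C/T; 29:T/A; 31:A/C.
23 of the 34 sites match, so the percent identity is 23/34 × 100 = 67.65%.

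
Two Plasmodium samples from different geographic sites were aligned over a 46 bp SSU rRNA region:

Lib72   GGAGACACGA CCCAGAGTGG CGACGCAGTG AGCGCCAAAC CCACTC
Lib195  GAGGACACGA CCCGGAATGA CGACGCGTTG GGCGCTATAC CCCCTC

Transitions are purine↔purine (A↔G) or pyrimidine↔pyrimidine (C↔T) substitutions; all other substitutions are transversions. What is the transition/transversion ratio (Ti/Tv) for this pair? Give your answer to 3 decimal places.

2.667

The sequences differ at positions 2 (G/A, transition), 3 (A/G, transition), 14 (A/G, transition), 17 (G/A, transition), 20 (G/A, transition), 27 (A/G, transition), 28 (G/T, transversion), 31 (A/G, transition), 36 (C/T, transition), 38 (A/T, transversion), 43 (A/C, transversion).
Of the 11 differences, 8 transitions and 3 transversions, so Ti/Tv = 8/3 = 2.667.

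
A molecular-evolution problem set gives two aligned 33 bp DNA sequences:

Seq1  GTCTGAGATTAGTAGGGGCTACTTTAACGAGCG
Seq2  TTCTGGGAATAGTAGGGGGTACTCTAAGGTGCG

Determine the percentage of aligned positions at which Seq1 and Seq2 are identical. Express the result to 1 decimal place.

78.8%

Differing sites — 1:G/T; 6:A/G; 9:T/A; 19:C/G; 24:T/C; 28:C/G; 30:A/T.
26 of the 33 sites match, so the percent identity is 26/33 × 100 = 78.8%.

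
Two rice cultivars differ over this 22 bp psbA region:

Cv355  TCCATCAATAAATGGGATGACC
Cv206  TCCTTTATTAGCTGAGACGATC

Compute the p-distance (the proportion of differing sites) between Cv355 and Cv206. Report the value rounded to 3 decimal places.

0.364

Differing sites — 4:A/T; 6:C/T; 8:A/T; 11:A/G; 12:A/C; 15:G/A; 18:T/C; 21:C/T.
There are 8 differences over 22 sites, so p = 8/22 = 0.364.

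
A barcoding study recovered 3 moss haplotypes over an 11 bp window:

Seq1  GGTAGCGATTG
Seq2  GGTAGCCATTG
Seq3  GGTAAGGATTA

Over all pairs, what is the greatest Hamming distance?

Pairwise Hamming distances:
  Seq1 vs Seq2: 1
  Seq1 vs Seq3: 3
  Seq2 vs Seq3: 4
The largest is 4, between Seq2 and Seq3.

4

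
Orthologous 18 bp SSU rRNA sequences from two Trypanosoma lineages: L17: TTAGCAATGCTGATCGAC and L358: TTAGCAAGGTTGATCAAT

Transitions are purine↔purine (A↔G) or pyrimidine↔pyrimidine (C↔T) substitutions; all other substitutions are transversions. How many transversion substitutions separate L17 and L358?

1

The sequences differ at positions 8 (T/G, transversion), 10 (C/T, transition), 16 (G/A, transition), 18 (C/T, transition).
Of the 4 differences, 3 transitions and 1 transversion, so the answer is 1.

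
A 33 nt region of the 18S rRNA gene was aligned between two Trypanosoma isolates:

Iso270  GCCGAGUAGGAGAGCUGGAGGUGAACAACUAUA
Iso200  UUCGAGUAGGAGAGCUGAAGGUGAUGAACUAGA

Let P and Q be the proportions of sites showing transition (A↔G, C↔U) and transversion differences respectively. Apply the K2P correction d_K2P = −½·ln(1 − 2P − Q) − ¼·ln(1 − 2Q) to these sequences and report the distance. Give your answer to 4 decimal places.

Mismatches occur at site 1 (G→U, transversion), site 2 (C→U, transition), site 18 (G→A, transition), site 25 (A→U, transversion), site 26 (C→G, transversion), site 32 (U→G, transversion).
Of the 6 differences, 2 transitions and 4 transversions over 33 sites: P = 2/33 = 0.060606, Q = 4/33 = 0.121212.
d = −0.5·ln(0.757576) − 0.25·ln(0.757576) = −0.5·(-0.277631) − 0.25·(-0.277631) = 0.2082.

0.2082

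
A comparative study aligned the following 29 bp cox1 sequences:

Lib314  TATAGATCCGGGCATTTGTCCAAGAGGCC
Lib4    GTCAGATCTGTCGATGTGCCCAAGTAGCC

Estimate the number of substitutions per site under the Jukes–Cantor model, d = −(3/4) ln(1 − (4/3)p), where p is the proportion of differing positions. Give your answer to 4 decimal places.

The sequences differ at positions 1 (T/G), 2 (A/T), 3 (T/C), 9 (C/T), 11 (G/T), 12 (G/C), 13 (C/G), 16 (T/G), 19 (T/C), 25 (A/T), 26 (G/A).
p = 11/29 = 0.379310.
d = −0.75 · ln(1 − (4/3)·0.379310) = −0.75 · ln(0.494253) = −0.75 · (-0.704708) = 0.5285.

0.5285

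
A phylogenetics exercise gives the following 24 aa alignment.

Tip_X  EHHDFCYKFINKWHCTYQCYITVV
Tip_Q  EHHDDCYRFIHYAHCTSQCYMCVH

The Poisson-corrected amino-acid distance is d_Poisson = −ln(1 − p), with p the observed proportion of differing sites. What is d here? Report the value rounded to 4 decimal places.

0.4700

Differing sites — 5:F/D; 8:K/R; 11:N/H; 12:K/Y; 13:W/A; 17:Y/S; 21:I/M; 22:T/C; 24:V/H.
p = 9/24 = 0.375000.
d = −ln(1 − 0.375000) = −ln(0.625000) = 0.4700.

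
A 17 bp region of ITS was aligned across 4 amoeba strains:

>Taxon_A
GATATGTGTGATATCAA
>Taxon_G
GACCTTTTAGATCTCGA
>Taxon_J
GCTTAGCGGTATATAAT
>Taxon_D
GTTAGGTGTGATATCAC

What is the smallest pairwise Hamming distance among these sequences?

Pairwise Hamming distances:
  Taxon_A vs Taxon_G: 7
  Taxon_A vs Taxon_J: 8
  Taxon_A vs Taxon_D: 3
  Taxon_G vs Taxon_J: 13
  Taxon_G vs Taxon_D: 10
  Taxon_J vs Taxon_D: 8
The smallest is 3, between Taxon_A and Taxon_D.

3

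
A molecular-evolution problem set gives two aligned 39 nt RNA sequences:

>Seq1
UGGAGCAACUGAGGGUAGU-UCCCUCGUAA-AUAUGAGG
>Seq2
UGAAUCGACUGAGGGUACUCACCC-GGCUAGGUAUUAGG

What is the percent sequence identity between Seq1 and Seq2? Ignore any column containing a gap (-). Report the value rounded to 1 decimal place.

72.2%

Excluding the 3 gap columns leaves 36 comparable sites.
Mismatches occur at site 3 (G→A), site 5 (G→U), site 7 (A→G), site 18 (G→C), site 21 (U→A), site 26 (C→G), site 28 (U→C), site 29 (A→U), site 32 (A→G), site 36 (G→U).
26 of the 36 comparable sites match, so the percent identity is 26/36 × 100 = 72.2%.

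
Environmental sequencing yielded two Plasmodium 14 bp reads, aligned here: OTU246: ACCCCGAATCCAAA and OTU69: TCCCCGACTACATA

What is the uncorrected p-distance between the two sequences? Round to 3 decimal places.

Differing sites — 1:A/T; 8:A/C; 10:C/A; 13:A/T.
There are 4 differences over 14 sites, so p = 4/14 = 0.286.

0.286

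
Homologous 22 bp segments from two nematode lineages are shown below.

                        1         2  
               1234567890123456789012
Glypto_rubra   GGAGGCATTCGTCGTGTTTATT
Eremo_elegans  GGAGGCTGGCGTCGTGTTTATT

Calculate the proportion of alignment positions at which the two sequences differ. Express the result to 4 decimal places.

0.1364

Mismatches occur at site 7 (A→T), site 8 (T→G), site 9 (T→G).
There are 3 differences over 22 sites, so p = 3/22 = 0.1364.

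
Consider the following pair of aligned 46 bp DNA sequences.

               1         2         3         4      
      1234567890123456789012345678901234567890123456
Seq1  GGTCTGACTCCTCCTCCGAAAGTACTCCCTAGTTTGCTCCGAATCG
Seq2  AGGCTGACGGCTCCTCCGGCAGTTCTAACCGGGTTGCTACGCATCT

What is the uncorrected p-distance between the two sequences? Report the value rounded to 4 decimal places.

Differing sites — 1:G/A; 3:T/G; 9:T/G; 10:C/G; 19:A/G; 20:A/C; 24:A/T; 27:C/A; 28:C/A; 30:T/C; 31:A/G; 33:T/G; 39:C/A; 42:A/C; 46:G/T.
There are 15 differences over 46 sites, so p = 15/46 = 0.3261.

0.3261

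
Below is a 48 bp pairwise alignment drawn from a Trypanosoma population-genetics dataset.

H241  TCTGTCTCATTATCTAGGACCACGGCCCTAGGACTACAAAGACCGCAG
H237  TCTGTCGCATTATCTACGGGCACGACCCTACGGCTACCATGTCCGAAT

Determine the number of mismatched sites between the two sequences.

12

The sequences differ at positions 7 (T/G), 17 (G/C), 19 (A/G), 20 (C/G), 25 (G/A), 31 (G/C), 33 (A/G), 38 (A/C), 40 (A/T), 42 (A/T), 46 (C/A), 48 (G/T).
That gives 12 mismatches out of 48 aligned sites, so the Hamming distance is 12.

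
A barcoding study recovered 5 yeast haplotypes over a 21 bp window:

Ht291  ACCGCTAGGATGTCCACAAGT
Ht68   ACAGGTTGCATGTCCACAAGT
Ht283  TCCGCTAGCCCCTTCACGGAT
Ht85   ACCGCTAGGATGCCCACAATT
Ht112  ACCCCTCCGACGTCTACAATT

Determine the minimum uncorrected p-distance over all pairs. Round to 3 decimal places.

0.095

Pairwise Hamming distances:
  Ht291 vs Ht68: 4
  Ht291 vs Ht283: 9
  Ht291 vs Ht85: 2
  Ht291 vs Ht112: 6
  Ht68 vs Ht283: 11
  Ht68 vs Ht85: 6
  Ht68 vs Ht112: 9
  Ht283 vs Ht85: 10
  Ht283 vs Ht112: 12
  Ht85 vs Ht112: 6
The smallest is 2 mismatches, between Ht291 and Ht85; p = 2/21 = 0.095.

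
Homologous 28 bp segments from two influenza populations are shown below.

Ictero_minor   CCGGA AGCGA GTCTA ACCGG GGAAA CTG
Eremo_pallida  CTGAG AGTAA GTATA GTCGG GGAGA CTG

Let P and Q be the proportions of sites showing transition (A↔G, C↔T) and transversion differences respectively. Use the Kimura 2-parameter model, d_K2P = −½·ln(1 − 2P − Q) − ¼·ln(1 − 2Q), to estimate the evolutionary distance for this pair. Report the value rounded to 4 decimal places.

Differing sites — 2:C/T (Ti); 4:G/A (Ti); 5:A/G (Ti); 8:C/T (Ti); 9:G/A (Ti); 13:C/A (Tv); 16:A/G (Ti); 17:C/T (Ti); 24:A/G (Ti).
Of the 9 differences, 8 transitions and 1 transversion over 28 sites: P = 8/28 = 0.285714, Q = 1/28 = 0.035714.
d = −0.5·ln(0.392858) − 0.25·ln(0.928572) = −0.5·(-0.934307) − 0.25·(-0.074107) = 0.4857.

0.4857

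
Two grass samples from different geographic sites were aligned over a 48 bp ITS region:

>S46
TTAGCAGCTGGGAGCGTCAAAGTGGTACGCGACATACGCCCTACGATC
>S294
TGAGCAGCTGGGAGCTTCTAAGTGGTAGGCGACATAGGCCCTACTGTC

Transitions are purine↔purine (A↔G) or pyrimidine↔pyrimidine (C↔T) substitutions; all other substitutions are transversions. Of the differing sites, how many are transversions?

6

The sequences differ at positions 2 (T/G, transversion), 16 (G/T, transversion), 19 (A/T, transversion), 28 (C/G, transversion), 37 (C/G, transversion), 45 (G/T, transversion), 46 (A/G, transition).
Of the 7 differences, 1 transition and 6 transversions, so the answer is 6.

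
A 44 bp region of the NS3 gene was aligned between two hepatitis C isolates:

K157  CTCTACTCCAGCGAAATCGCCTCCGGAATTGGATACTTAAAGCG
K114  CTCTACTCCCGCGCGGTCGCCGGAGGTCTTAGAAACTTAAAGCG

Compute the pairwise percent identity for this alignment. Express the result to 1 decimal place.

Mismatches occur at site 10 (A/C), site 14 (A/C), site 15 (A/G), site 16 (A/G), site 22 (T/G), site 23 (C/G), site 24 (C/A), site 27 (A/T), site 28 (A/C), site 31 (G/A), site 34 (T/A).
33 of the 44 sites match, so the percent identity is 33/44 × 100 = 75.0%.

75.0%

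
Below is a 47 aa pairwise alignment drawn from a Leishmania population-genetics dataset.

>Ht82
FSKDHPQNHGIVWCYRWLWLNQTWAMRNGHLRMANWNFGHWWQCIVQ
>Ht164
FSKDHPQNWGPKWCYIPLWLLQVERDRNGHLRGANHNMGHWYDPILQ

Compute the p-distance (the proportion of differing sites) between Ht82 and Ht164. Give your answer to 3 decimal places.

0.362

Differing sites — 9:H/W; 11:I/P; 12:V/K; 16:R/I; 17:W/P; 21:N/L; 23:T/V; 24:W/E; 25:A/R; 26:M/D; 33:M/G; 36:W/H; 38:F/M; 42:W/Y; 43:Q/D; 44:C/P; 46:V/L.
There are 17 differences over 47 sites, so p = 17/47 = 0.362.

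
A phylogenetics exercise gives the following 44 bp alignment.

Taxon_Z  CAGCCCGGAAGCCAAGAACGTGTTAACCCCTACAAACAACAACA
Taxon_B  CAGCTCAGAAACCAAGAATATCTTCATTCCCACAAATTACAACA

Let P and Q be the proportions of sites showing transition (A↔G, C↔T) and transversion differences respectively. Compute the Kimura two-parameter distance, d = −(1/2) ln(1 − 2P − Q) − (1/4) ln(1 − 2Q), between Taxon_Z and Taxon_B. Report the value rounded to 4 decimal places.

0.3610

Mismatches occur at site 5 (C→T, transition), site 7 (G→A, transition), site 11 (G→A, transition), site 19 (C→T, transition), site 20 (G→A, transition), site 22 (G→C, transversion), site 25 (A→C, transversion), site 27 (C→T, transition), site 28 (C→T, transition), site 31 (T→C, transition), site 37 (C→T, transition), site 38 (A→T, transversion).
Of the 12 differences, 9 transitions and 3 transversions over 44 sites: P = 9/44 = 0.204545, Q = 3/44 = 0.068182.
d = −0.5·ln(0.522728) − 0.25·ln(0.863636) = −0.5·(-0.648694) − 0.25·(-0.146604) = 0.3610.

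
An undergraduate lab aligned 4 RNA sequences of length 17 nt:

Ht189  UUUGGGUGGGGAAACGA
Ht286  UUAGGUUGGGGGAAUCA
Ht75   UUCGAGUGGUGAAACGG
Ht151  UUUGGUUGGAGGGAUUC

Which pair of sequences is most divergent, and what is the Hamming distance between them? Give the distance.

9

Pairwise Hamming distances:
  Ht189 vs Ht286: 5
  Ht189 vs Ht75: 4
  Ht189 vs Ht151: 7
  Ht286 vs Ht75: 8
  Ht286 vs Ht151: 5
  Ht75 vs Ht151: 9
The largest is 9, between Ht75 and Ht151.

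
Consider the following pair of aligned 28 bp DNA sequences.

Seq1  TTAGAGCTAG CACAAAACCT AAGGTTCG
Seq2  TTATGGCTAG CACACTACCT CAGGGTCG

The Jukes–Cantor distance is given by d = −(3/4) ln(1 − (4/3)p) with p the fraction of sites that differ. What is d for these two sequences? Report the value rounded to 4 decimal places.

Differing sites — 4:G/T; 5:A/G; 15:A/C; 16:A/T; 21:A/C; 25:T/G.
p = 6/28 = 0.214286.
d = −0.75 · ln(1 − (4/3)·0.214286) = −0.75 · ln(0.714285) = −0.75 · (-0.336473) = 0.2524.

0.2524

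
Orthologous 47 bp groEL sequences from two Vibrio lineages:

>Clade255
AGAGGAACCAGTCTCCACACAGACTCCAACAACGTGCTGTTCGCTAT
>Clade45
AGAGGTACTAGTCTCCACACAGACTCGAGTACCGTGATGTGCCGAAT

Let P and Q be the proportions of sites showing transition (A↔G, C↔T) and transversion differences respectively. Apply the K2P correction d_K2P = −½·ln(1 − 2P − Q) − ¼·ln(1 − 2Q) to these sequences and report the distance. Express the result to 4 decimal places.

0.2809

Mismatches occur at site 6 (A→T, transversion), site 9 (C→T, transition), site 27 (C→G, transversion), site 29 (A→G, transition), site 30 (C→T, transition), site 32 (A→C, transversion), site 37 (C→A, transversion), site 41 (T→G, transversion), site 43 (G→C, transversion), site 44 (C→G, transversion), site 45 (T→A, transversion).
Of the 11 differences, 3 transitions and 8 transversions over 47 sites: P = 3/47 = 0.063830, Q = 8/47 = 0.170213.
d = −0.5·ln(0.702127) − 0.25·ln(0.659574) = −0.5·(-0.353641) − 0.25·(-0.416161) = 0.2809.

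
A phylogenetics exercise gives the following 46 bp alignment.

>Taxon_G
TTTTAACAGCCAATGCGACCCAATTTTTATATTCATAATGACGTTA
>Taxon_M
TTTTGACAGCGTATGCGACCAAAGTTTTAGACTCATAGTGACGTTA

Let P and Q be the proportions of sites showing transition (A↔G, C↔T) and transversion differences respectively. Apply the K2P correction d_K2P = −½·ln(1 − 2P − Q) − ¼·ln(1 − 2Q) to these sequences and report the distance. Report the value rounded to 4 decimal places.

0.1979

Mismatches occur at site 5 (A→G, transition), site 11 (C→G, transversion), site 12 (A→T, transversion), site 21 (C→A, transversion), site 24 (T→G, transversion), site 30 (T→G, transversion), site 32 (T→C, transition), site 38 (A→G, transition).
Of the 8 differences, 3 transitions and 5 transversions over 46 sites: P = 3/46 = 0.065217, Q = 5/46 = 0.108696.
d = −0.5·ln(0.760870) − 0.25·ln(0.782608) = −0.5·(-0.273293) − 0.25·(-0.245123) = 0.1979.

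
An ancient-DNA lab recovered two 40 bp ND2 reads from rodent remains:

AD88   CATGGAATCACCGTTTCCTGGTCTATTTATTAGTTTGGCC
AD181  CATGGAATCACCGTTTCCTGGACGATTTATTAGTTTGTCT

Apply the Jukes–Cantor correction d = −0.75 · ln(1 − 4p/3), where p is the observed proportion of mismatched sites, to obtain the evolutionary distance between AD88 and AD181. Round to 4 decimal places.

0.1073

Mismatches occur at site 22 (T→A), site 24 (T→G), site 38 (G→T), site 40 (C→T).
p = 4/40 = 0.100000.
d = −0.75 · ln(1 − (4/3)·0.100000) = −0.75 · ln(0.866667) = −0.75 · (-0.143100) = 0.1073.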